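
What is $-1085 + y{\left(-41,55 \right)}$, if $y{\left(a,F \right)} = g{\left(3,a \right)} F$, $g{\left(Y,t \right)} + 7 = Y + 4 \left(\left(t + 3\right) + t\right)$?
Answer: $-18685$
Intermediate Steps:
$g{\left(Y,t \right)} = 5 + Y + 8 t$ ($g{\left(Y,t \right)} = -7 + \left(Y + 4 \left(\left(t + 3\right) + t\right)\right) = -7 + \left(Y + 4 \left(\left(3 + t\right) + t\right)\right) = -7 + \left(Y + 4 \left(3 + 2 t\right)\right) = -7 + \left(Y + \left(12 + 8 t\right)\right) = -7 + \left(12 + Y + 8 t\right) = 5 + Y + 8 t$)
$y{\left(a,F \right)} = F \left(8 + 8 a\right)$ ($y{\left(a,F \right)} = \left(5 + 3 + 8 a\right) F = \left(8 + 8 a\right) F = F \left(8 + 8 a\right)$)
$-1085 + y{\left(-41,55 \right)} = -1085 + 8 \cdot 55 \left(1 - 41\right) = -1085 + 8 \cdot 55 \left(-40\right) = -1085 - 17600 = -18685$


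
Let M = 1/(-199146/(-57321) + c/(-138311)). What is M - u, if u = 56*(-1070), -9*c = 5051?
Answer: 61199146720253/1021342675 ≈ 59920.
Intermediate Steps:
c = -5051/9 (c = -⅑*5051 = -5051/9 ≈ -561.22)
M = 293634253/1021342675 (M = 1/(-199146/(-57321) - 5051/9/(-138311)) = 1/(-199146*(-1/57321) - 5051/9*(-1/138311)) = 1/(66382/19107 + 5051/1244799) = 1/(1021342675/293634253) = 293634253/1021342675 ≈ 0.28750)
u = -59920
M - u = 293634253/1021342675 - 1*(-59920) = 293634253/1021342675 + 59920 = 61199146720253/1021342675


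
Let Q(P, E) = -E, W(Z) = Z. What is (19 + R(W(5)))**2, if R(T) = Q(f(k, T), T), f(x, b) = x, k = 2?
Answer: 196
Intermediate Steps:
R(T) = -T
(19 + R(W(5)))**2 = (19 - 1*5)**2 = (19 - 5)**2 = 14**2 = 196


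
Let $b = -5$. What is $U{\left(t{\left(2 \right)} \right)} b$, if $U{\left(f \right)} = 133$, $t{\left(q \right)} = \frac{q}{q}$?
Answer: $-665$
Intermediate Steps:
$t{\left(q \right)} = 1$
$U{\left(t{\left(2 \right)} \right)} b = 133 \left(-5\right) = -665$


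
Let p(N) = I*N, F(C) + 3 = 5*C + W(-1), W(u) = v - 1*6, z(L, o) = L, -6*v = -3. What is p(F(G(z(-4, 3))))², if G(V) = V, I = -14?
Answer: 159201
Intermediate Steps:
v = ½ (v = -⅙*(-3) = ½ ≈ 0.50000)
W(u) = -11/2 (W(u) = ½ - 1*6 = ½ - 6 = -11/2)
F(C) = -17/2 + 5*C (F(C) = -3 + (5*C - 11/2) = -3 + (-11/2 + 5*C) = -17/2 + 5*C)
p(N) = -14*N
p(F(G(z(-4, 3))))² = (-14*(-17/2 + 5*(-4)))² = (-14*(-17/2 - 20))² = (-14*(-57/2))² = 399² = 159201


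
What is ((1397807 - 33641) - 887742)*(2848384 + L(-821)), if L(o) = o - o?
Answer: 1357038498816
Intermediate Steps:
L(o) = 0
((1397807 - 33641) - 887742)*(2848384 + L(-821)) = ((1397807 - 33641) - 887742)*(2848384 + 0) = (1364166 - 887742)*2848384 = 476424*2848384 = 1357038498816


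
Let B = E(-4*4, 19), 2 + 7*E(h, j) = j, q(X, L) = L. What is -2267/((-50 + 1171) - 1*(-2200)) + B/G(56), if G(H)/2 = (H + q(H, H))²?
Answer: -398065015/583220736 ≈ -0.68253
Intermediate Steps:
E(h, j) = -2/7 + j/7
B = 17/7 (B = -2/7 + (⅐)*19 = -2/7 + 19/7 = 17/7 ≈ 2.4286)
G(H) = 8*H² (G(H) = 2*(H + H)² = 2*(2*H)² = 2*(4*H²) = 8*H²)
-2267/((-50 + 1171) - 1*(-2200)) + B/G(56) = -2267/((-50 + 1171) - 1*(-2200)) + 17/(7*((8*56²))) = -2267/(1121 + 2200) + 17/(7*((8*3136))) = -2267/3321 + (17/7)/25088 = -2267*1/3321 + (17/7)*(1/25088) = -2267/3321 + 17/175616 = -398065015/583220736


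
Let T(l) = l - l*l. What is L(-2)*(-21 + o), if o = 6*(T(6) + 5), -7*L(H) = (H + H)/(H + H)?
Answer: 171/7 ≈ 24.429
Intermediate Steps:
L(H) = -⅐ (L(H) = -(H + H)/(7*(H + H)) = -2*H/(7*(2*H)) = -2*H*1/(2*H)/7 = -⅐*1 = -⅐)
T(l) = l - l²
o = -150 (o = 6*(6*(1 - 1*6) + 5) = 6*(6*(1 - 6) + 5) = 6*(6*(-5) + 5) = 6*(-30 + 5) = 6*(-25) = -150)
L(-2)*(-21 + o) = -(-21 - 150)/7 = -⅐*(-171) = 171/7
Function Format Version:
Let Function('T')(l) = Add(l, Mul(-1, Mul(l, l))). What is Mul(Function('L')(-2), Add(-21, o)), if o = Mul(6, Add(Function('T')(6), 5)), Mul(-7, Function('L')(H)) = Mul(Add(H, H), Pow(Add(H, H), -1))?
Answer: Rational(171, 7) ≈ 24.429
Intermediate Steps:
Function('L')(H) = Rational(-1, 7) (Function('L')(H) = Mul(Rational(-1, 7), Mul(Add(H, H), Pow(Add(H, H), -1))) = Mul(Rational(-1, 7), Mul(Mul(2, H), Pow(Mul(2, H), -1))) = Mul(Rational(-1, 7), Mul(Mul(2, H), Mul(Rational(1, 2), Pow(H, -1)))) = Mul(Rational(-1, 7), 1) = Rational(-1, 7))
Function('T')(l) = Add(l, Mul(-1, Pow(l, 2)))
o = -150 (o = Mul(6, Add(Mul(6, Add(1, Mul(-1, 6))), 5)) = Mul(6, Add(Mul(6, Add(1, -6)), 5)) = Mul(6, Add(Mul(6, -5), 5)) = Mul(6, Add(-30, 5)) = Mul(6, -25) = -150)
Mul(Function('L')(-2), Add(-21, o)) = Mul(Rational(-1, 7), Add(-21, -150)) = Mul(Rational(-1, 7), -171) = Rational(171, 7)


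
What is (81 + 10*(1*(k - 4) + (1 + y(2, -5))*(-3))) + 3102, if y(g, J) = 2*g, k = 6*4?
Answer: 3233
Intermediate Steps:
k = 24
(81 + 10*(1*(k - 4) + (1 + y(2, -5))*(-3))) + 3102 = (81 + 10*(1*(24 - 4) + (1 + 2*2)*(-3))) + 3102 = (81 + 10*(1*20 + (1 + 4)*(-3))) + 3102 = (81 + 10*(20 + 5*(-3))) + 3102 = (81 + 10*(20 - 15)) + 3102 = (81 + 10*5) + 3102 = (81 + 50) + 3102 = 131 + 3102 = 3233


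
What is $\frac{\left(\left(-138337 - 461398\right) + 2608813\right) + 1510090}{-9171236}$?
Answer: $- \frac{879792}{2292809} \approx -0.38372$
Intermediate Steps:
$\frac{\left(\left(-138337 - 461398\right) + 2608813\right) + 1510090}{-9171236} = \left(\left(\left(-138337 - 461398\right) + 2608813\right) + 1510090\right) \left(- \frac{1}{9171236}\right) = \left(\left(-599735 + 2608813\right) + 1510090\right) \left(- \frac{1}{9171236}\right) = \left(2009078 + 1510090\right) \left(- \frac{1}{9171236}\right) = 3519168 \left(- \frac{1}{9171236}\right) = - \frac{879792}{2292809}$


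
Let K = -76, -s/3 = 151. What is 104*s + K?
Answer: -47188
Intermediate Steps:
s = -453 (s = -3*151 = -453)
104*s + K = 104*(-453) - 76 = -47112 - 76 = -47188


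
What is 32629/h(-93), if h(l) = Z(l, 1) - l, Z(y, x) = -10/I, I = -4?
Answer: 65258/191 ≈ 341.67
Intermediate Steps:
Z(y, x) = 5/2 (Z(y, x) = -10/(-4) = -10*(-1/4) = 5/2)
h(l) = 5/2 - l
32629/h(-93) = 32629/(5/2 - 1*(-93)) = 32629/(5/2 + 93) = 32629/(191/2) = 32629*(2/191) = 65258/191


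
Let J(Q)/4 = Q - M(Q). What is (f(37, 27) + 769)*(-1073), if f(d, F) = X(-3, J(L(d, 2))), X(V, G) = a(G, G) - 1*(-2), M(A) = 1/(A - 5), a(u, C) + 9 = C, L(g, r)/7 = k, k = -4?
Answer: -23020142/33 ≈ -6.9758e+5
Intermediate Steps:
L(g, r) = -28 (L(g, r) = 7*(-4) = -28)
a(u, C) = -9 + C
M(A) = 1/(-5 + A)
J(Q) = -4/(-5 + Q) + 4*Q (J(Q) = 4*(Q - 1/(-5 + Q)) = -4/(-5 + Q) + 4*Q)
X(V, G) = -7 + G (X(V, G) = (-9 + G) - 1*(-2) = (-9 + G) + 2 = -7 + G)
f(d, F) = -3923/33 (f(d, F) = -7 + 4*(-1 - 28*(-5 - 28))/(-5 - 28) = -7 + 4*(-1 - 28*(-33))/(-33) = -7 + 4*(-1/33)*(-1 + 924) = -7 + 4*(-1/33)*923 = -7 - 3692/33 = -3923/33)
(f(37, 27) + 769)*(-1073) = (-3923/33 + 769)*(-1073) = (21454/33)*(-1073) = -23020142/33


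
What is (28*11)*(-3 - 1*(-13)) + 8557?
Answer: 11637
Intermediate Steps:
(28*11)*(-3 - 1*(-13)) + 8557 = 308*(-3 + 13) + 8557 = 308*10 + 8557 = 3080 + 8557 = 11637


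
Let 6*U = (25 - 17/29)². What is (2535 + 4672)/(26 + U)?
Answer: 6061087/105410 ≈ 57.500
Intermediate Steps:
U = 83544/841 (U = (25 - 17/29)²/6 = (708/29)²/6 = (⅙)*(501264/841) = 83544/841 ≈ 99.339)
(2535 + 4672)/(26 + U) = (2535 + 4672)/(26 + 83544/841) = 7207/(105410/841) = 7207*(841/105410) = 6061087/105410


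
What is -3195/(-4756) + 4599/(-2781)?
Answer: -1443061/1469604 ≈ -0.98194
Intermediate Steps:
-3195/(-4756) + 4599/(-2781) = -3195*(-1/4756) + 4599*(-1/2781) = 3195/4756 - 511/309 = -1443061/1469604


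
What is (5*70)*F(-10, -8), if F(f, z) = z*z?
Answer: 22400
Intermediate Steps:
F(f, z) = z**2
(5*70)*F(-10, -8) = (5*70)*(-8)**2 = 350*64 = 22400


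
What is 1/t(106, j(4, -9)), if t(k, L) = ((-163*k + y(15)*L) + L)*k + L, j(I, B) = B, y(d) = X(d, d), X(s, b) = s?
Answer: -1/1846741 ≈ -5.4149e-7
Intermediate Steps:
y(d) = d
t(k, L) = L + k*(-163*k + 16*L) (t(k, L) = ((-163*k + 15*L) + L)*k + L = (-163*k + 16*L)*k + L = k*(-163*k + 16*L) + L = L + k*(-163*k + 16*L))
1/t(106, j(4, -9)) = 1/(-9 - 163*106² + 16*(-9)*106) = 1/(-9 - 163*11236 - 15264) = 1/(-9 - 1831468 - 15264) = 1/(-1846741) = -1/1846741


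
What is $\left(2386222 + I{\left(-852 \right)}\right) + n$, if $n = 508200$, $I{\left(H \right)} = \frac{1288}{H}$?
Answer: $\frac{616511564}{213} \approx 2.8944 \cdot 10^{6}$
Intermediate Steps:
$\left(2386222 + I{\left(-852 \right)}\right) + n = \left(2386222 + \frac{1288}{-852}\right) + 508200 = \left(2386222 + 1288 \left(- \frac{1}{852}\right)\right) + 508200 = \left(2386222 - \frac{322}{213}\right) + 508200 = \frac{508264964}{213} + 508200 = \frac{616511564}{213}$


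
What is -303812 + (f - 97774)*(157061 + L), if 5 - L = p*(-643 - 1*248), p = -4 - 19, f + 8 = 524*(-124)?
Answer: -22228652146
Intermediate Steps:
f = -64984 (f = -8 + 524*(-124) = -8 - 64976 = -64984)
p = -23
L = -20488 (L = 5 - (-23)*(-643 - 1*248) = 5 - (-23)*(-643 - 248) = 5 - (-23)*(-891) = 5 - 1*20493 = 5 - 20493 = -20488)
-303812 + (f - 97774)*(157061 + L) = -303812 + (-64984 - 97774)*(157061 - 20488) = -303812 - 162758*136573 = -303812 - 22228348334 = -22228652146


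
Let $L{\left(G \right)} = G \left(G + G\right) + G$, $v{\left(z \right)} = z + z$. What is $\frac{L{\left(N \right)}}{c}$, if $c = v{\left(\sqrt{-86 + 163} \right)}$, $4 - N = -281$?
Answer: $\frac{162735 \sqrt{77}}{154} \approx 9272.7$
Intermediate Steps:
$N = 285$ ($N = 4 - -281 = 4 + 281 = 285$)
$v{\left(z \right)} = 2 z$
$L{\left(G \right)} = G + 2 G^{2}$ ($L{\left(G \right)} = G 2 G + G = 2 G^{2} + G = G + 2 G^{2}$)
$c = 2 \sqrt{77}$ ($c = 2 \sqrt{-86 + 163} = 2 \sqrt{77} \approx 17.55$)
$\frac{L{\left(N \right)}}{c} = \frac{285 \left(1 + 2 \cdot 285\right)}{2 \sqrt{77}} = 285 \left(1 + 570\right) \frac{\sqrt{77}}{154} = 285 \cdot 571 \frac{\sqrt{77}}{154} = 162735 \frac{\sqrt{77}}{154} = \frac{162735 \sqrt{77}}{154}$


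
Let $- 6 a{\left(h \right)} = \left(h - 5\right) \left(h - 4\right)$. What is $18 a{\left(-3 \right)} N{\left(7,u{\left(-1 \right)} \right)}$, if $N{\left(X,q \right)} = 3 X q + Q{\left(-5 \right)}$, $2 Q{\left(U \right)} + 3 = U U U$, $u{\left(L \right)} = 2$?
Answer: $3696$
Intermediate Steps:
$a{\left(h \right)} = - \frac{\left(-5 + h\right) \left(-4 + h\right)}{6}$ ($a{\left(h \right)} = - \frac{\left(h - 5\right) \left(h - 4\right)}{6} = - \frac{\left(-5 + h\right) \left(-4 + h\right)}{6}$)
$Q{\left(U \right)} = - \frac{3}{2} + \frac{U^{3}}{2}$ ($Q{\left(U \right)} = - \frac{3}{2} + \frac{U U U}{2} = - \frac{3}{2} + \frac{U^{2} U}{2} = - \frac{3}{2} + \frac{U^{3}}{2}$)
$N{\left(X,q \right)} = -64 + 3 X q$ ($N{\left(X,q \right)} = 3 X q + \left(- \frac{3}{2} + \frac{\left(-5\right)^{3}}{2}\right) = 3 X q + \left(- \frac{3}{2} + \frac{1}{2} \left(-125\right)\right) = 3 X q - 64 = -64 + 3 X q$)
$18 a{\left(-3 \right)} N{\left(7,u{\left(-1 \right)} \right)} = 18 \left(- \frac{10}{3} - \frac{\left(-3\right)^{2}}{6} + \frac{3}{2} \left(-3\right)\right) \left(-64 + 3 \cdot 7 \cdot 2\right) = 18 \left(- \frac{10}{3} - \frac{3}{2} - \frac{9}{2}\right) \left(-64 + 42\right) = 18 \left(- \frac{10}{3} - \frac{3}{2} - \frac{9}{2}\right) \left(-22\right) = 18 \left(- \frac{28}{3}\right) \left(-22\right) = \left(-168\right) \left(-22\right) = 3696$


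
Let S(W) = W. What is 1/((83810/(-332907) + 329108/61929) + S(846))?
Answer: 6872199201/5848671219868 ≈ 0.0011750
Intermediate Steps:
1/((83810/(-332907) + 329108/61929) + S(846)) = 1/((83810/(-332907) + 329108/61929) + 846) = 1/((83810*(-1/332907) + 329108*(1/61929)) + 846) = 1/((-83810/332907 + 329108/61929) + 846) = 1/(34790695822/6872199201 + 846) = 1/(5848671219868/6872199201) = 6872199201/5848671219868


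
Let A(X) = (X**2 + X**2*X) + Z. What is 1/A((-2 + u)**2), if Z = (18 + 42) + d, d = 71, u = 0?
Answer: 1/211 ≈ 0.0047393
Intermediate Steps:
Z = 131 (Z = (18 + 42) + 71 = 60 + 71 = 131)
A(X) = 131 + X**2 + X**3 (A(X) = (X**2 + X**2*X) + 131 = (X**2 + X**3) + 131 = 131 + X**2 + X**3)
1/A((-2 + u)**2) = 1/(131 + ((-2 + 0)**2)**2 + ((-2 + 0)**2)**3) = 1/(131 + ((-2)**2)**2 + ((-2)**2)**3) = 1/(131 + 4**2 + 4**3) = 1/(131 + 16 + 64) = 1/211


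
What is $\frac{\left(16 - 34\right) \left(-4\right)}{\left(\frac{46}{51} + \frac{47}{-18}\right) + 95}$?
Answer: $\frac{22032}{28547} \approx 0.77178$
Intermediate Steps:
$\frac{\left(16 - 34\right) \left(-4\right)}{\left(\frac{46}{51} + \frac{47}{-18}\right) + 95} = \frac{\left(16 - 34\right) \left(-4\right)}{\left(46 \cdot \frac{1}{51} + 47 \left(- \frac{1}{18}\right)\right) + 95} = \frac{\left(-18\right) \left(-4\right)}{\left(\frac{46}{51} - \frac{47}{18}\right) + 95} = \frac{72}{- \frac{523}{306} + 95} = \frac{72}{\frac{28547}{306}} = 72 \cdot \frac{306}{28547} = \frac{22032}{28547}$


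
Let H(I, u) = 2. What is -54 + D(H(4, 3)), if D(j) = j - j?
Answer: -54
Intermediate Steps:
D(j) = 0
-54 + D(H(4, 3)) = -54 + 0 = -54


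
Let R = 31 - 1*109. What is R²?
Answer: 6084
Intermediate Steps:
R = -78 (R = 31 - 109 = -78)
R² = (-78)² = 6084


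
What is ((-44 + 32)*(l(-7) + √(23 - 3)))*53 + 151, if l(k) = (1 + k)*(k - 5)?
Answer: -45641 - 1272*√5 ≈ -48485.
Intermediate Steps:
l(k) = (1 + k)*(-5 + k)
((-44 + 32)*(l(-7) + √(23 - 3)))*53 + 151 = ((-44 + 32)*((-5 + (-7)² - 4*(-7)) + √(23 - 3)))*53 + 151 = -12*((-5 + 49 + 28) + √20)*53 + 151 = -12*(72 + 2*√5)*53 + 151 = (-864 - 24*√5)*53 + 151 = (-45792 - 1272*√5) + 151 = -45641 - 1272*√5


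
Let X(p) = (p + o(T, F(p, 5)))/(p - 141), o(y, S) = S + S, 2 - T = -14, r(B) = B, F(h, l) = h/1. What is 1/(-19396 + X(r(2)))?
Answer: -139/2696050 ≈ -5.1557e-5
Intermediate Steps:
F(h, l) = h (F(h, l) = h*1 = h)
T = 16 (T = 2 - 1*(-14) = 2 + 14 = 16)
o(y, S) = 2*S
X(p) = 3*p/(-141 + p) (X(p) = (p + 2*p)/(p - 141) = (3*p)/(-141 + p) = 3*p/(-141 + p))
1/(-19396 + X(r(2))) = 1/(-19396 + 3*2/(-141 + 2)) = 1/(-19396 + 3*2/(-139)) = 1/(-19396 + 3*2*(-1/139)) = 1/(-19396 - 6/139) = 1/(-2696050/139) = -139/2696050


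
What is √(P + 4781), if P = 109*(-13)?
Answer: 58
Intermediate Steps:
P = -1417
√(P + 4781) = √(-1417 + 4781) = √3364 = 58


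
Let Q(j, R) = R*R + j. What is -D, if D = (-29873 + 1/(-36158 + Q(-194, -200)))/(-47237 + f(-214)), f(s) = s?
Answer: -108976703/173101248 ≈ -0.62955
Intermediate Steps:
Q(j, R) = j + R**2 (Q(j, R) = R**2 + j = j + R**2)
D = 108976703/173101248 (D = (-29873 + 1/(-36158 + (-194 + (-200)**2)))/(-47237 - 214) = (-29873 + 1/(-36158 + (-194 + 40000)))/(-47451) = (-29873 + 1/(-36158 + 39806))*(-1/47451) = (-29873 + 1/3648)*(-1/47451) = -108976703/3648*(-1/47451) = 108976703/173101248 ≈ 0.62955)
-D = -1*108976703/173101248 = -108976703/173101248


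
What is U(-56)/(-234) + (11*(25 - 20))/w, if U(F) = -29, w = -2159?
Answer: 49741/505206 ≈ 0.098457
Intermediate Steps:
U(-56)/(-234) + (11*(25 - 20))/w = -29/(-234) + (11*(25 - 20))/(-2159) = -29*(-1/234) + (11*5)*(-1/2159) = 29/234 + 55*(-1/2159) = 29/234 - 55/2159 = 49741/505206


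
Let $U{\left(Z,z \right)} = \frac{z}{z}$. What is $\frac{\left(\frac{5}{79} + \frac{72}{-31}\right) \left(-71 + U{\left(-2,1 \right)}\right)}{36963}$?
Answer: $\frac{387310}{90522387} \approx 0.0042786$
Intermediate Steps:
$U{\left(Z,z \right)} = 1$
$\frac{\left(\frac{5}{79} + \frac{72}{-31}\right) \left(-71 + U{\left(-2,1 \right)}\right)}{36963} = \frac{\left(\frac{5}{79} + \frac{72}{-31}\right) \left(-71 + 1\right)}{36963} = \left(5 \cdot \frac{1}{79} + 72 \left(- \frac{1}{31}\right)\right) \left(-70\right) \frac{1}{36963} = \left(\frac{5}{79} - \frac{72}{31}\right) \left(-70\right) \frac{1}{36963} = \left(- \frac{5533}{2449}\right) \left(-70\right) \frac{1}{36963} = \frac{387310}{2449} \cdot \frac{1}{36963} = \frac{387310}{90522387}$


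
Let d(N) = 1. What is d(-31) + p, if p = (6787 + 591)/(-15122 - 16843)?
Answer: 24587/31965 ≈ 0.76919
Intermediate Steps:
p = -7378/31965 (p = 7378/(-31965) = 7378*(-1/31965) = -7378/31965 ≈ -0.23081)
d(-31) + p = 1 - 7378/31965 = 24587/31965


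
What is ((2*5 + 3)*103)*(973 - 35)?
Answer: 1255982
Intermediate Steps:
((2*5 + 3)*103)*(973 - 35) = ((10 + 3)*103)*938 = (13*103)*938 = 1339*938 = 1255982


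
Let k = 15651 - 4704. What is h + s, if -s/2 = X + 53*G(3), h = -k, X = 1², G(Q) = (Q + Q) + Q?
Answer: -11903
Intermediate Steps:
k = 10947
G(Q) = 3*Q (G(Q) = 2*Q + Q = 3*Q)
X = 1
h = -10947 (h = -1*10947 = -10947)
s = -956 (s = -2*(1 + 53*(3*3)) = -2*(1 + 53*9) = -2*(1 + 477) = -2*478 = -956)
h + s = -10947 - 956 = -11903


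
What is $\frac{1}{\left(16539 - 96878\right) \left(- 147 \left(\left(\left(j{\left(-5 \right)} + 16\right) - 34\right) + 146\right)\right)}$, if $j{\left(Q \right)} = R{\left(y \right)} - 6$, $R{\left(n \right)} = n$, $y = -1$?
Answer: $\frac{1}{1428989793} \approx 6.9979 \cdot 10^{-10}$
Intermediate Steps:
$j{\left(Q \right)} = -7$ ($j{\left(Q \right)} = -1 - 6 = -7$)
$\frac{1}{\left(16539 - 96878\right) \left(- 147 \left(\left(\left(j{\left(-5 \right)} + 16\right) - 34\right) + 146\right)\right)} = \frac{1}{\left(16539 - 96878\right) \left(- 147 \left(\left(\left(-7 + 16\right) - 34\right) + 146\right)\right)} = \frac{1}{\left(-80339\right) \left(- 147 \left(\left(9 - 34\right) + 146\right)\right)} = - \frac{1}{80339 \left(- 147 \left(-25 + 146\right)\right)} = - \frac{1}{80339 \left(\left(-147\right) 121\right)} = - \frac{1}{80339 \left(-17787\right)} = \left(- \frac{1}{80339}\right) \left(- \frac{1}{17787}\right) = \frac{1}{1428989793}$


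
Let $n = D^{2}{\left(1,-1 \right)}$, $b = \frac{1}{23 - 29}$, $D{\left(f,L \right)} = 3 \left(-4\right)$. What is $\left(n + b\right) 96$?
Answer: $13808$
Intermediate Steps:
$D{\left(f,L \right)} = -12$
$b = - \frac{1}{6}$ ($b = \frac{1}{-6} = - \frac{1}{6} \approx -0.16667$)
$n = 144$ ($n = \left(-12\right)^{2} = 144$)
$\left(n + b\right) 96 = \left(144 - \frac{1}{6}\right) 96 = \frac{863}{6} \cdot 96 = 13808$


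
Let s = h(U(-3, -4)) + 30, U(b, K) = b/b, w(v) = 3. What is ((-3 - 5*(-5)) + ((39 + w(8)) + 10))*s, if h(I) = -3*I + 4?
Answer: 2294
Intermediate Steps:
U(b, K) = 1
h(I) = 4 - 3*I
s = 31 (s = (4 - 3*1) + 30 = (4 - 3) + 30 = 1 + 30 = 31)
((-3 - 5*(-5)) + ((39 + w(8)) + 10))*s = ((-3 - 5*(-5)) + ((39 + 3) + 10))*31 = ((-3 + 25) + (42 + 10))*31 = (22 + 52)*31 = 74*31 = 2294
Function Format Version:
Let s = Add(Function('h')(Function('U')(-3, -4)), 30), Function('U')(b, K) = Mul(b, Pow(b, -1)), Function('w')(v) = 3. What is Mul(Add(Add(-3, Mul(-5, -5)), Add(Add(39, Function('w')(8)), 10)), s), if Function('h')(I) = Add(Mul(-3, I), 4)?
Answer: 2294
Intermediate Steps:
Function('U')(b, K) = 1
Function('h')(I) = Add(4, Mul(-3, I))
s = 31 (s = Add(Add(4, Mul(-3, 1)), 30) = Add(Add(4, -3), 30) = Add(1, 30) = 31)
Mul(Add(Add(-3, Mul(-5, -5)), Add(Add(39, Function('w')(8)), 10)), s) = Mul(Add(Add(-3, Mul(-5, -5)), Add(Add(39, 3), 10)), 31) = Mul(Add(Add(-3, 25), Add(42, 10)), 31) = Mul(Add(22, 52), 31) = Mul(74, 31) = 2294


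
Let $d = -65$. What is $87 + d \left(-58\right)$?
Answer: $3857$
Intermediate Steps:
$87 + d \left(-58\right) = 87 - -3770 = 87 + 3770 = 3857$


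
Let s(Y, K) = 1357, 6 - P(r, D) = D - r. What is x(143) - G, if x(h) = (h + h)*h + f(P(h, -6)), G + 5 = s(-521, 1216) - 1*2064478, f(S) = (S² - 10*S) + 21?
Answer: 2126520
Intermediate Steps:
P(r, D) = 6 + r - D (P(r, D) = 6 - (D - r) = 6 + (r - D) = 6 + r - D)
f(S) = 21 + S² - 10*S
G = -2063126 (G = -5 + (1357 - 1*2064478) = -5 + (1357 - 2064478) = -5 - 2063121 = -2063126)
x(h) = -99 + (12 + h)² - 10*h + 2*h² (x(h) = (h + h)*h + (21 + (6 + h - 1*(-6))² - 10*(6 + h - 1*(-6))) = (2*h)*h + (21 + (6 + h + 6)² - 10*(6 + h + 6)) = 2*h² + (21 + (12 + h)² - 10*(12 + h)) = 2*h² + (21 + (12 + h)² + (-120 - 10*h)) = 2*h² + (-99 + (12 + h)² - 10*h) = -99 + (12 + h)² - 10*h + 2*h²)
x(143) - G = (45 + 3*143² + 14*143) - 1*(-2063126) = (45 + 3*20449 + 2002) + 2063126 = (45 + 61347 + 2002) + 2063126 = 63394 + 2063126 = 2126520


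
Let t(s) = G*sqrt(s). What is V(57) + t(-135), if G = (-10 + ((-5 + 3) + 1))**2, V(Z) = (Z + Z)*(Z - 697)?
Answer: -72960 + 363*I*sqrt(15) ≈ -72960.0 + 1405.9*I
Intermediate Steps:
V(Z) = 2*Z*(-697 + Z) (V(Z) = (2*Z)*(-697 + Z) = 2*Z*(-697 + Z))
G = 121 (G = (-10 + (-2 + 1))**2 = (-10 - 1)**2 = (-11)**2 = 121)
t(s) = 121*sqrt(s)
V(57) + t(-135) = 2*57*(-697 + 57) + 121*sqrt(-135) = 2*57*(-640) + 121*(3*I*sqrt(15)) = -72960 + 363*I*sqrt(15)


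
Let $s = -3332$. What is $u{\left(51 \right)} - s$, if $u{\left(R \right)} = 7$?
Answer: $3339$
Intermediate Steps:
$u{\left(51 \right)} - s = 7 - -3332 = 7 + 3332 = 3339$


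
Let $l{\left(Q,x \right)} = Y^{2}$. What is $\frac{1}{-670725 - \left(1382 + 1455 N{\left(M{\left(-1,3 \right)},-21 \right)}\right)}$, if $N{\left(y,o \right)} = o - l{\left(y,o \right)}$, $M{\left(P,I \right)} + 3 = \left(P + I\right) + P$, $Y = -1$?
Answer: $- \frac{1}{640097} \approx -1.5623 \cdot 10^{-6}$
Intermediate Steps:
$M{\left(P,I \right)} = -3 + I + 2 P$ ($M{\left(P,I \right)} = -3 + \left(\left(P + I\right) + P\right) = -3 + \left(\left(I + P\right) + P\right) = -3 + \left(I + 2 P\right) = -3 + I + 2 P$)
$l{\left(Q,x \right)} = 1$ ($l{\left(Q,x \right)} = \left(-1\right)^{2} = 1$)
$N{\left(y,o \right)} = -1 + o$ ($N{\left(y,o \right)} = o - 1 = -1 + o$)
$\frac{1}{-670725 - \left(1382 + 1455 N{\left(M{\left(-1,3 \right)},-21 \right)}\right)} = \frac{1}{-670725 - \left(1382 + 1455 \left(-1 - 21\right)\right)} = \frac{1}{-670725 - -30628} = \frac{1}{-670725 + \left(32010 - 1382\right)} = \frac{1}{-670725 + 30628} = \frac{1}{-640097} = - \frac{1}{640097}$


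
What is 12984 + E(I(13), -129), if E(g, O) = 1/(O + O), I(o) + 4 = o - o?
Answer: 3349871/258 ≈ 12984.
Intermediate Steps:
I(o) = -4 (I(o) = -4 + (o - o) = -4 + 0 = -4)
E(g, O) = 1/(2*O)
12984 + E(I(13), -129) = 12984 + (½)/(-129) = 12984 + (½)*(-1/129) = 12984 - 1/258 = 3349871/258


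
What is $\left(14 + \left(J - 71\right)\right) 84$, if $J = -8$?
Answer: $-5460$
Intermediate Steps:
$\left(14 + \left(J - 71\right)\right) 84 = \left(14 - 79\right) 84 = \left(-65\right) 84 = -5460$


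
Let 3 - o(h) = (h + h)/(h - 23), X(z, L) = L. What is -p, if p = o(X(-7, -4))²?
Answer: -5329/729 ≈ -7.3100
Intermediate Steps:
o(h) = 3 - 2*h/(-23 + h) (o(h) = 3 - (h + h)/(h - 23) = 3 - 2*h/(-23 + h))
p = 5329/729 (p = ((-69 - 4)/(-23 - 4))² = (-73/(-27))² = (-1/27*(-73))² = (73/27)² = 5329/729 ≈ 7.3100)
-p = -1*5329/729 = -5329/729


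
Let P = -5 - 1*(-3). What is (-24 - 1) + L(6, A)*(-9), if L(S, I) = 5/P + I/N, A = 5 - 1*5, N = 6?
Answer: -5/2 ≈ -2.5000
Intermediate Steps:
A = 0 (A = 5 - 5 = 0)
P = -2 (P = -5 + 3 = -2)
L(S, I) = -5/2 + I/6 (L(S, I) = 5/(-2) + I/6 = 5*(-½) + I*(⅙) = -5/2 + I/6)
(-24 - 1) + L(6, A)*(-9) = (-24 - 1) + (-5/2 + (⅙)*0)*(-9) = -25 + (-5/2 + 0)*(-9) = -25 - 5/2*(-9) = -25 + 45/2 = -5/2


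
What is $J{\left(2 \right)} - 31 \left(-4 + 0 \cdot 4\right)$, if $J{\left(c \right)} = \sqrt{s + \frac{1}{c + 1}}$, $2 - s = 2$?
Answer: $124 + \frac{\sqrt{3}}{3} \approx 124.58$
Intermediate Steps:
$s = 0$ ($s = 2 - 2 = 0$)
$J{\left(c \right)} = \sqrt{\frac{1}{1 + c}}$ ($J{\left(c \right)} = \sqrt{0 + \frac{1}{c + 1}} = \sqrt{0 + \frac{1}{1 + c}} = \sqrt{\frac{1}{1 + c}}$)
$J{\left(2 \right)} - 31 \left(-4 + 0 \cdot 4\right) = \sqrt{\frac{1}{1 + 2}} - 31 \left(-4 + 0 \cdot 4\right) = \sqrt{\frac{1}{3}} - 31 \left(-4 + 0\right) = \sqrt{\frac{1}{3}} - -124 = \frac{\sqrt{3}}{3} + 124 = 124 + \frac{\sqrt{3}}{3}$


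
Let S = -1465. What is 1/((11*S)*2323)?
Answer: -1/37435145 ≈ -2.6713e-8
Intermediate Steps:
1/((11*S)*2323) = 1/((11*(-1465))*2323) = (1/2323)/(-16115) = -1/16115*1/2323 = -1/37435145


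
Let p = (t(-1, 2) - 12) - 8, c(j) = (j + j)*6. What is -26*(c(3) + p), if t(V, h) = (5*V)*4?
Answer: 104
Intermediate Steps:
t(V, h) = 20*V
c(j) = 12*j (c(j) = (2*j)*6 = 12*j)
p = -40 (p = (20*(-1) - 12) - 8 = (-20 - 12) - 8 = -32 - 8 = -40)
-26*(c(3) + p) = -26*(12*3 - 40) = -26*(36 - 40) = -26*(-4) = 104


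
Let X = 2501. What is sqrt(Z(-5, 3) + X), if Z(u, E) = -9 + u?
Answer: sqrt(2487) ≈ 49.870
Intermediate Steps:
sqrt(Z(-5, 3) + X) = sqrt((-9 - 5) + 2501) = sqrt(-14 + 2501) = sqrt(2487)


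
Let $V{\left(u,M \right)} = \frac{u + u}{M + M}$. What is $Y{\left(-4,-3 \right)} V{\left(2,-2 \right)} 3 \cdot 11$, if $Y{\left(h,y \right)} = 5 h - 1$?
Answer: $693$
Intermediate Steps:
$V{\left(u,M \right)} = \frac{u}{M}$ ($V{\left(u,M \right)} = \frac{2 u}{2 M} = 2 u \frac{1}{2 M} = \frac{u}{M}$)
$Y{\left(h,y \right)} = -1 + 5 h$
$Y{\left(-4,-3 \right)} V{\left(2,-2 \right)} 3 \cdot 11 = \left(-1 + 5 \left(-4\right)\right) \frac{2}{-2} \cdot 3 \cdot 11 = \left(-1 - 20\right) 2 \left(- \frac{1}{2}\right) 33 = \left(-21\right) \left(-1\right) 33 = 21 \cdot 33 = 693$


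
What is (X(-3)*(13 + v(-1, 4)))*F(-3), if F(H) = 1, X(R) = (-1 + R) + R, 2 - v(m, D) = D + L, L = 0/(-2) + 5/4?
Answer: -273/4 ≈ -68.250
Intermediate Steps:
L = 5/4 (L = 0*(-1/2) + 5*(1/4) = 0 + 5/4 = 5/4 ≈ 1.2500)
v(m, D) = 3/4 - D (v(m, D) = 2 - (D + 5/4) = 2 - (5/4 + D) = 2 + (-5/4 - D) = 3/4 - D)
X(R) = -1 + 2*R
(X(-3)*(13 + v(-1, 4)))*F(-3) = ((-1 + 2*(-3))*(13 + (3/4 - 1*4)))*1 = ((-1 - 6)*(13 + (3/4 - 4)))*1 = -7*(13 - 13/4)*1 = -7*39/4*1 = -273/4*1 = -273/4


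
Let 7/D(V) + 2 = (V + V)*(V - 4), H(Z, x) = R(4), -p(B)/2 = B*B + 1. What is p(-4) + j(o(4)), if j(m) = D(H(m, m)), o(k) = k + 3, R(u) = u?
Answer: -75/2 ≈ -37.500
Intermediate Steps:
p(B) = -2 - 2*B² (p(B) = -2*(B*B + 1) = -2*(B² + 1) = -2*(1 + B²) = -2 - 2*B²)
H(Z, x) = 4
o(k) = 3 + k
D(V) = 7/(-2 + 2*V*(-4 + V)) (D(V) = 7/(-2 + (V + V)*(V - 4)) = 7/(-2 + (2*V)*(-4 + V)) = 7/(-2 + 2*V*(-4 + V)))
j(m) = -7/2 (j(m) = 7/(2*(-1 + 4² - 4*4)) = 7/(2*(-1 + 16 - 16)) = (7/2)/(-1) = (7/2)*(-1) = -7/2)
p(-4) + j(o(4)) = (-2 - 2*(-4)²) - 7/2 = (-2 - 2*16) - 7/2 = (-2 - 32) - 7/2 = -34 - 7/2 = -75/2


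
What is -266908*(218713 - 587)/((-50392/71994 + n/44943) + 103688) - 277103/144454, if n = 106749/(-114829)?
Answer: -564231172202651157358888901/1004875208445328198882 ≈ -5.6149e+5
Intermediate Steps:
n = -106749/114829 (n = 106749*(-1/114829) = -106749/114829 ≈ -0.92963)
-266908*(218713 - 587)/((-50392/71994 + n/44943) + 103688) - 277103/144454 = -266908*(218713 - 587)/((-50392/71994 - 106749/114829/44943) + 103688) - 277103/144454 = -266908*218126/((-50392*1/71994 - 106749/114829*1/44943) + 103688) - 277103*1/144454 = -266908*218126/((-25196/35997 - 35583/1720253249) + 103688) - 277103/144454 = -266908*218126/(-46960760285/67089876711 + 103688) - 277103/144454 = -266908/((6956368175649883/67089876711)*(1/218126)) - 277103/144454 = -266908/6956368175649883/14634046447463586 - 277103/144454 = -266908*14634046447463586/6956368175649883 - 277103/144454 = -3905944069199610812088/6956368175649883 - 277103/144454 = -564231172202651157358888901/1004875208445328198882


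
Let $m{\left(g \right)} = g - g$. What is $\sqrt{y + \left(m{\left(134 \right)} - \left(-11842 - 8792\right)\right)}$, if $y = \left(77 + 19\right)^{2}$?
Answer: $5 \sqrt{1194} \approx 172.77$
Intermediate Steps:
$m{\left(g \right)} = 0$
$y = 9216$ ($y = 96^{2} = 9216$)
$\sqrt{y + \left(m{\left(134 \right)} - \left(-11842 - 8792\right)\right)} = \sqrt{9216 + \left(0 - \left(-11842 - 8792\right)\right)} = \sqrt{9216 + \left(0 - -20634\right)} = \sqrt{9216 + \left(0 + 20634\right)} = \sqrt{9216 + 20634} = \sqrt{29850} = 5 \sqrt{1194}$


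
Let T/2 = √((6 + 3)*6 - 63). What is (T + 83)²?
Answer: 6853 + 996*I ≈ 6853.0 + 996.0*I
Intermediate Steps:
T = 6*I (T = 2*√((6 + 3)*6 - 63) = 2*√(9*6 - 63) = 2*√(54 - 63) = 2*√(-9) = 2*(3*I) = 6*I ≈ 6.0*I)
(T + 83)² = (6*I + 83)² = (83 + 6*I)²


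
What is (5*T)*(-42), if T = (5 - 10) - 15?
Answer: 4200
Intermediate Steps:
T = -20 (T = -5 - 15 = -20)
(5*T)*(-42) = (5*(-20))*(-42) = -100*(-42) = 4200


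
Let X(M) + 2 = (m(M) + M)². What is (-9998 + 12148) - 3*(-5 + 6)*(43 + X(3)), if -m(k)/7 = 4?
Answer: 152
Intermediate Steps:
m(k) = -28 (m(k) = -7*4 = -28)
X(M) = -2 + (-28 + M)²
(-9998 + 12148) - 3*(-5 + 6)*(43 + X(3)) = (-9998 + 12148) - 3*(-5 + 6)*(43 + (-2 + (-28 + 3)²)) = 2150 - 3*1*(43 + (-2 + (-25)²)) = 2150 - 3*(43 + (-2 + 625)) = 2150 - 3*(43 + 623) = 2150 - 3*666 = 2150 - 1*1998 = 2150 - 1998 = 152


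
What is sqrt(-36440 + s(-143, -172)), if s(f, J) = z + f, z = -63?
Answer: I*sqrt(36646) ≈ 191.43*I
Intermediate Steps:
s(f, J) = -63 + f
sqrt(-36440 + s(-143, -172)) = sqrt(-36440 + (-63 - 143)) = sqrt(-36440 - 206) = sqrt(-36646) = I*sqrt(36646)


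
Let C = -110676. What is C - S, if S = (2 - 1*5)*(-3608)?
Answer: -121500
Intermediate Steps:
S = 10824 (S = (2 - 5)*(-3608) = -3*(-3608) = 10824)
C - S = -110676 - 1*10824 = -110676 - 10824 = -121500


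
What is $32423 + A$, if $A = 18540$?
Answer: $50963$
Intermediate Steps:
$32423 + A = 32423 + 18540 = 50963$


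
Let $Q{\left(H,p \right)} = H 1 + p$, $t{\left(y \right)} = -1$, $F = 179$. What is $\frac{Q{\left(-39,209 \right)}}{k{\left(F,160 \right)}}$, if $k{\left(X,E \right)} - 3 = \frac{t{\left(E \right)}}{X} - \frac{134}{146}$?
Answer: $\frac{444278}{5427} \approx 81.864$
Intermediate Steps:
$Q{\left(H,p \right)} = H + p$
$k{\left(X,E \right)} = \frac{152}{73} - \frac{1}{X}$ ($k{\left(X,E \right)} = 3 - \left(\frac{67}{73} + \frac{1}{X}\right) = \frac{152}{73} - \frac{1}{X}$)
$\frac{Q{\left(-39,209 \right)}}{k{\left(F,160 \right)}} = \frac{-39 + 209}{\frac{152}{73} - \frac{1}{179}} = \frac{170}{\frac{152}{73} - \frac{1}{179}} = \frac{170}{\frac{27135}{13067}} = 170 \cdot \frac{13067}{27135} = \frac{444278}{5427}$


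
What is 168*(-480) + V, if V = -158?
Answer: -80798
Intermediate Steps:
168*(-480) + V = 168*(-480) - 158 = -80640 - 158 = -80798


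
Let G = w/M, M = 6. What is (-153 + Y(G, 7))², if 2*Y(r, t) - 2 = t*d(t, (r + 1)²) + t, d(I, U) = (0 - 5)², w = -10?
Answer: 3721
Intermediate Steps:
G = -5/3 (G = -10/6 = -10*⅙ = -5/3 ≈ -1.6667)
d(I, U) = 25 (d(I, U) = (-5)² = 25)
Y(r, t) = 1 + 13*t (Y(r, t) = 1 + (t*25 + t)/2 = 1 + (25*t + t)/2 = 1 + (26*t)/2 = 1 + 13*t)
(-153 + Y(G, 7))² = (-153 + (1 + 13*7))² = (-153 + (1 + 91))² = (-153 + 92)² = (-61)² = 3721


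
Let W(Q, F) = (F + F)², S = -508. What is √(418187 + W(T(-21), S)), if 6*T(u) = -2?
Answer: √1450443 ≈ 1204.3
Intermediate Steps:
T(u) = -⅓ (T(u) = (⅙)*(-2) = -⅓)
W(Q, F) = 4*F² (W(Q, F) = (2*F)² = 4*F²)
√(418187 + W(T(-21), S)) = √(418187 + 4*(-508)²) = √(418187 + 4*258064) = √(418187 + 1032256) = √1450443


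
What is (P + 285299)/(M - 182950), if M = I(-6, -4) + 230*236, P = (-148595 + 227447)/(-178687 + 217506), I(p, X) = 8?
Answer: -11075100733/4994530178 ≈ -2.2174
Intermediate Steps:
P = 78852/38819 ≈ 2.0313
M = 54288 (M = 8 + 230*236 = 8 + 54280 = 54288)
(P + 285299)/(M - 182950) = (78852/38819 + 285299)/(54288 - 182950) = (11075100733/38819)/(-128662) = (11075100733/38819)*(-1/128662) = -11075100733/4994530178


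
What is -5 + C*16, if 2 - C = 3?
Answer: -21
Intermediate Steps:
C = -1 (C = 2 - 1*3 = 2 - 3 = -1)
-5 + C*16 = -5 - 1*16 = -5 - 16 = -21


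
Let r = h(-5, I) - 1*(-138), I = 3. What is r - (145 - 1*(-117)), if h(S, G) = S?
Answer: -129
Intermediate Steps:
r = 133 (r = -5 - 1*(-138) = -5 + 138 = 133)
r - (145 - 1*(-117)) = 133 - (145 - 1*(-117)) = 133 - (145 + 117) = 133 - 1*262 = 133 - 262 = -129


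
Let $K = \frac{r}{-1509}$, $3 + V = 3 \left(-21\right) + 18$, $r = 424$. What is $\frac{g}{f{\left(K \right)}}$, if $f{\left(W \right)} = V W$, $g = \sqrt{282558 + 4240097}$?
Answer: $\frac{503 \sqrt{4522655}}{6784} \approx 157.68$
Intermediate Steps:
$V = -48$ ($V = -3 + \left(3 \left(-21\right) + 18\right) = -3 + \left(-63 + 18\right) = -3 - 45 = -48$)
$K = - \frac{424}{1509}$ ($K = \frac{424}{-1509} = 424 \left(- \frac{1}{1509}\right) = - \frac{424}{1509} \approx -0.28098$)
$g = \sqrt{4522655} \approx 2126.7$
$f{\left(W \right)} = - 48 W$
$\frac{g}{f{\left(K \right)}} = \frac{\sqrt{4522655}}{\left(-48\right) \left(- \frac{424}{1509}\right)} = \frac{\sqrt{4522655}}{\frac{6784}{503}} = \sqrt{4522655} \cdot \frac{503}{6784} = \frac{503 \sqrt{4522655}}{6784}$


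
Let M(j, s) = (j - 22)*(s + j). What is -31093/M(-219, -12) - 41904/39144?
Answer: -21130607/12971343 ≈ -1.6290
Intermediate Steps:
M(j, s) = (-22 + j)*(j + s)
-31093/M(-219, -12) - 41904/39144 = -31093/((-219)² - 22*(-219) - 22*(-12) - 219*(-12)) - 41904/39144 = -31093/(47961 + 4818 + 264 + 2628) - 41904*1/39144 = -31093/55671 - 1746/1631 = -21130607/12971343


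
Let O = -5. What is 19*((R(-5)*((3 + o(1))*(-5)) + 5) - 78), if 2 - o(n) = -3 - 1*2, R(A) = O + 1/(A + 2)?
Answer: 11039/3 ≈ 3679.7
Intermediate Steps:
R(A) = -5 + 1/(2 + A) (R(A) = -5 + 1/(A + 2) = -5 + 1/(2 + A))
o(n) = 7 (o(n) = 2 - (-3 - 1*2) = 2 - (-3 - 2) = 2 - 1*(-5) = 2 + 5 = 7)
19*((R(-5)*((3 + o(1))*(-5)) + 5) - 78) = 19*((((-9 - 5*(-5))/(2 - 5))*((3 + 7)*(-5)) + 5) - 78) = 19*((((-9 + 25)/(-3))*(10*(-5)) + 5) - 78) = 19*((-⅓*16*(-50) + 5) - 78) = 19*((-16/3*(-50) + 5) - 78) = 19*((800/3 + 5) - 78) = 19*(815/3 - 78) = 19*(581/3) = 11039/3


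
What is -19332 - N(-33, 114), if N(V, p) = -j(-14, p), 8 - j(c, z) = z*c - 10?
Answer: -17718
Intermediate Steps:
j(c, z) = 18 - c*z (j(c, z) = 8 - (z*c - 10) = 8 - (c*z - 10) = 8 - (-10 + c*z) = 8 + (10 - c*z) = 18 - c*z)
N(V, p) = -18 - 14*p (N(V, p) = -(18 - 1*(-14)*p) = -(18 + 14*p) = -18 - 14*p)
-19332 - N(-33, 114) = -19332 - (-18 - 14*114) = -19332 - (-18 - 1596) = -19332 - 1*(-1614) = -19332 + 1614 = -17718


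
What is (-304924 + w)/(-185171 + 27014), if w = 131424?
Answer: 173500/158157 ≈ 1.0970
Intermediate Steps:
(-304924 + w)/(-185171 + 27014) = (-304924 + 131424)/(-185171 + 27014) = -173500/(-158157) = -173500*(-1/158157) = 173500/158157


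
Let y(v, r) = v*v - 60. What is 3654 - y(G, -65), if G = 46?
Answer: 1598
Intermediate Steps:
y(v, r) = -60 + v**2 (y(v, r) = v**2 - 60 = -60 + v**2)
3654 - y(G, -65) = 3654 - (-60 + 46**2) = 3654 - (-60 + 2116) = 3654 - 1*2056 = 3654 - 2056 = 1598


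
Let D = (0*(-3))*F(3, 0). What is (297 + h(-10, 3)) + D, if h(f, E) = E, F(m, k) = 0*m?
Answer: 300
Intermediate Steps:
F(m, k) = 0
D = 0 (D = (0*(-3))*0 = 0*0 = 0)
(297 + h(-10, 3)) + D = (297 + 3) + 0 = 300 + 0 = 300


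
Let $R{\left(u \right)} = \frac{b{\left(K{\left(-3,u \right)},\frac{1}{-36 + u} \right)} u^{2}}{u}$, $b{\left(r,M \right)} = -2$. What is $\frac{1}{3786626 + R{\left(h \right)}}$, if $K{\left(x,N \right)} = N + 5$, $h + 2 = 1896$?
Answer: $\frac{1}{3782838} \approx 2.6435 \cdot 10^{-7}$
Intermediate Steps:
$h = 1894$ ($h = -2 + 1896 = 1894$)
$K{\left(x,N \right)} = 5 + N$
$R{\left(u \right)} = - 2 u$ ($R{\left(u \right)} = \frac{\left(-2\right) u^{2}}{u} = - 2 u$)
$\frac{1}{3786626 + R{\left(h \right)}} = \frac{1}{3786626 - 3788} = \frac{1}{3782838}$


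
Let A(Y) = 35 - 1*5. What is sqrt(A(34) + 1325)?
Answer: sqrt(1355) ≈ 36.810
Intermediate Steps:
A(Y) = 30 (A(Y) = 35 - 5 = 30)
sqrt(A(34) + 1325) = sqrt(30 + 1325) = sqrt(1355)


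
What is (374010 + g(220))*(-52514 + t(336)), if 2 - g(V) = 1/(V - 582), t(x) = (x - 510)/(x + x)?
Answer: -796323210174965/40544 ≈ -1.9641e+10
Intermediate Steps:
t(x) = (-510 + x)/(2*x) (t(x) = (-510 + x)/((2*x)) = (-510 + x)*(1/(2*x)) = (-510 + x)/(2*x))
g(V) = 2 - 1/(-582 + V) (g(V) = 2 - 1/(V - 582) = 2 - 1/(-582 + V))
(374010 + g(220))*(-52514 + t(336)) = (374010 + (-1165 + 2*220)/(-582 + 220))*(-52514 + (1/2)*(-510 + 336)/336) = (374010 + (-1165 + 440)/(-362))*(-52514 + (1/2)*(1/336)*(-174)) = (374010 - 1/362*(-725))*(-52514 - 29/112) = (374010 + 725/362)*(-5881597/112) = (135392345/362)*(-5881597/112) = -796323210174965/40544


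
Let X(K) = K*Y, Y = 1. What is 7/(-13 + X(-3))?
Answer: -7/16 ≈ -0.43750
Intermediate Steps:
X(K) = K (X(K) = K*1 = K)
7/(-13 + X(-3)) = 7/(-13 - 3) = 7/(-16) = -1/16*7 = -7/16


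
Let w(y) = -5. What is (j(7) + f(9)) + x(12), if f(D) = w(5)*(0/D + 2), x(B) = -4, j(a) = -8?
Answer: -22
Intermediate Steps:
f(D) = -10 (f(D) = -5*(0/D + 2) = -5*(0 + 2) = -5*2 = -10)
(j(7) + f(9)) + x(12) = (-8 - 10) - 4 = -18 - 4 = -22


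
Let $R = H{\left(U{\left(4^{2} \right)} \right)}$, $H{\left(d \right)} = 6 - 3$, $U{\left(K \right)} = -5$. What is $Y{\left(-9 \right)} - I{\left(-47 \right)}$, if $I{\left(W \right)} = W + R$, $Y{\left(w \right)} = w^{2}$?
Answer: $125$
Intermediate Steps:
$H{\left(d \right)} = 3$ ($H{\left(d \right)} = 6 - 3 = 3$)
$R = 3$
$I{\left(W \right)} = 3 + W$ ($I{\left(W \right)} = W + 3 = 3 + W$)
$Y{\left(-9 \right)} - I{\left(-47 \right)} = \left(-9\right)^{2} - \left(3 - 47\right) = 81 - -44 = 81 + 44 = 125$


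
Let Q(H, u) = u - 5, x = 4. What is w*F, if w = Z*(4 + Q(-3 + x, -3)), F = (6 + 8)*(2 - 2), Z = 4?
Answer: 0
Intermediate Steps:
Q(H, u) = -5 + u
F = 0 (F = 14*0 = 0)
w = -16 (w = 4*(4 + (-5 - 3)) = 4*(4 - 8) = 4*(-4) = -16)
w*F = -16*0 = 0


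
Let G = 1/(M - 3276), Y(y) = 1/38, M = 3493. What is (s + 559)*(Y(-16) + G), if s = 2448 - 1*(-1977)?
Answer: 90780/589 ≈ 154.13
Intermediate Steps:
Y(y) = 1/38
G = 1/217 (G = 1/(3493 - 3276) = 1/217 ≈ 0.0046083)
s = 4425 (s = 2448 + 1977 = 4425)
(s + 559)*(Y(-16) + G) = (4425 + 559)*(1/38 + 1/217) = 4984*(255/8246) = 90780/589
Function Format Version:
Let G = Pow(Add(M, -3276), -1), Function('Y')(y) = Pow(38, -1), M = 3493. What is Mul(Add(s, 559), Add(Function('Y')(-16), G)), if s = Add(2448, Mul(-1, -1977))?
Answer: Rational(90780, 589) ≈ 154.13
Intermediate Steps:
Function('Y')(y) = Rational(1, 38)
G = Rational(1, 217) (G = Pow(Add(3493, -3276), -1) = Pow(217, -1) = Rational(1, 217) ≈ 0.0046083)
s = 4425 (s = Add(2448, 1977) = 4425)
Mul(Add(s, 559), Add(Function('Y')(-16), G)) = Mul(Add(4425, 559), Add(Rational(1, 38), Rational(1, 217))) = Mul(4984, Rational(255, 8246)) = Rational(90780, 589)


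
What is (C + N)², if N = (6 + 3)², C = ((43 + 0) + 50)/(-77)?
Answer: 37748736/5929 ≈ 6366.8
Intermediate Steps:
C = -93/77 (C = (43 + 50)*(-1/77) = 93*(-1/77) = -93/77 ≈ -1.2078)
N = 81 (N = 9² = 81)
(C + N)² = (-93/77 + 81)² = (6144/77)² = 37748736/5929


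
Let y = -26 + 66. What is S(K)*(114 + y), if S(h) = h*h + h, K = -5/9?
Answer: -3080/81 ≈ -38.025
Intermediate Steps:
K = -5/9 (K = -5*1/9 = -5/9 ≈ -0.55556)
S(h) = h + h**2 (S(h) = h**2 + h = h + h**2)
y = 40
S(K)*(114 + y) = (-5*(1 - 5/9)/9)*(114 + 40) = -5/9*4/9*154 = -20/81*154 = -3080/81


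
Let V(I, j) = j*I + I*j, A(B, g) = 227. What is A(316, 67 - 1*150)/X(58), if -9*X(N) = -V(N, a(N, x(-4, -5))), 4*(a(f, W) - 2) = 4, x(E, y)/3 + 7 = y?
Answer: 681/116 ≈ 5.8707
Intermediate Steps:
x(E, y) = -21 + 3*y
a(f, W) = 3 (a(f, W) = 2 + (¼)*4 = 2 + 1 = 3)
V(I, j) = 2*I*j (V(I, j) = I*j + I*j = 2*I*j)
X(N) = 2*N/3 (X(N) = -(-1)*2*N*3/9 = -(-1)*6*N/9 = -(-2)*N/3 = 2*N/3)
A(316, 67 - 1*150)/X(58) = 227/(((⅔)*58)) = 227/(116/3) = 227*(3/116) = 681/116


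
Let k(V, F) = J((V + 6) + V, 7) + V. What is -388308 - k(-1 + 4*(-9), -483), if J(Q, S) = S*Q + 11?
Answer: -387806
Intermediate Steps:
J(Q, S) = 11 + Q*S (J(Q, S) = Q*S + 11 = 11 + Q*S)
k(V, F) = 53 + 15*V (k(V, F) = (11 + ((V + 6) + V)*7) + V = (11 + ((6 + V) + V)*7) + V = (11 + (6 + 2*V)*7) + V = (11 + (42 + 14*V)) + V = (53 + 14*V) + V = 53 + 15*V)
-388308 - k(-1 + 4*(-9), -483) = -388308 - (53 + 15*(-1 + 4*(-9))) = -388308 - (53 + 15*(-1 - 36)) = -388308 - (53 + 15*(-37)) = -388308 - (53 - 555) = -388308 - 1*(-502) = -388308 + 502 = -387806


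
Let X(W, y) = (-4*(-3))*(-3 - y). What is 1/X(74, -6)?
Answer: 1/36 ≈ 0.027778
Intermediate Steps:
X(W, y) = -36 - 12*y (X(W, y) = 12*(-3 - y) = -36 - 12*y)
1/X(74, -6) = 1/(-36 - 12*(-6)) = 1/(-36 + 72) = 1/36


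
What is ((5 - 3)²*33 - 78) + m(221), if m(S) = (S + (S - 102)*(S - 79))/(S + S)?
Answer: 2411/26 ≈ 92.731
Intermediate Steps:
m(S) = (S + (-102 + S)*(-79 + S))/(2*S) (m(S) = (S + (-102 + S)*(-79 + S))/((2*S)) = (S + (-102 + S)*(-79 + S))*(1/(2*S)) = (S + (-102 + S)*(-79 + S))/(2*S))
((5 - 3)²*33 - 78) + m(221) = ((5 - 3)²*33 - 78) + (-90 + (½)*221 + 4029/221) = (2²*33 - 78) + (-90 + 221/2 + 4029*(1/221)) = (4*33 - 78) + (-90 + 221/2 + 237/13) = (132 - 78) + 1007/26 = 54 + 1007/26 = 2411/26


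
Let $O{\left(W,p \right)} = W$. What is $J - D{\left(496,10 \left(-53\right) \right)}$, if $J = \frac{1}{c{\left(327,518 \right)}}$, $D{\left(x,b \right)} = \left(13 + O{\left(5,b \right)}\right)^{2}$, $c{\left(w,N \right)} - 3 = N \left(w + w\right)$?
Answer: $- \frac{109763099}{338775} \approx -324.0$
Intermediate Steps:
$c{\left(w,N \right)} = 3 + 2 N w$ ($c{\left(w,N \right)} = 3 + N \left(w + w\right) = 3 + N 2 w = 3 + 2 N w$)
$D{\left(x,b \right)} = 324$ ($D{\left(x,b \right)} = \left(13 + 5\right)^{2} = 18^{2} = 324$)
$J = \frac{1}{338775}$ ($J = \frac{1}{3 + 2 \cdot 518 \cdot 327} = \frac{1}{3 + 338772} = \frac{1}{338775} \approx 2.9518 \cdot 10^{-6}$)
$J - D{\left(496,10 \left(-53\right) \right)} = \frac{1}{338775} - 324 = - \frac{109763099}{338775}$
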